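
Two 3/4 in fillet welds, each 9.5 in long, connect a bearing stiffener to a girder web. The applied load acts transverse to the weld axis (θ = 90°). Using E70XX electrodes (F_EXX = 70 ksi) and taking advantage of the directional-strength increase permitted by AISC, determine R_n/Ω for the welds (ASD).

R_n/Ω ≈ 317 kips

t_e = 0.707 × 0.75 = 0.5302 in; A_we = 0.5302 × 19 = 10.07 in².
Directional factor: 1.0 + 0.5 sin^1.5(90°) = 1.5.
F_nw = 0.6 × 70 × 1.5 = 63 ksi.
R_n/Ω = (63 × 10.07) / 2.0 = 317.4 kips.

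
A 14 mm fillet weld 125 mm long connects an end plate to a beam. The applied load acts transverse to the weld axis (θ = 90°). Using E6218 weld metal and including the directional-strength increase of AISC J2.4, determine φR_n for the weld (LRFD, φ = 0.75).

E62XX → F_EXX = 620 MPa.
t_e = 0.707 × 14 = 9.898 mm; A_we = 9.898 × 125 = 1237 mm².
Directional factor: 1.0 + 0.5 sin^1.5(90°) = 1.5.
F_nw = 0.6 × 620 × 1.5 = 558 MPa.
φR_n = 0.75 × 558 × 1237 × 10⁻³ = 517.8 kN.

φR_n ≈ 518 kN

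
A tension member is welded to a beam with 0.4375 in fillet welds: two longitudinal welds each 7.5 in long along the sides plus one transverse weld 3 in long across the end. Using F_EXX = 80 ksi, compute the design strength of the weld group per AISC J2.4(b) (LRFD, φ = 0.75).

φR_n ≈ 200 kips

t_e = 0.707 × 0.4375 = 0.3093 in.
R_nwl = 0.6 × 80 × 0.3093 × 15 = 222.7 kips (longitudinal, 2 welds).
R_nwt = 0.6 × 80 × 0.3093 × 3 = 44.54 kips (transverse, base value).
(i) R_nwl + R_nwt = 267.2 kips; (ii) 0.85 R_nwl + 1.5 R_nwt = 256.1 kips.
R_n = max = 267.2 kips [governs: (i)]; φR_n = 200.4 kips.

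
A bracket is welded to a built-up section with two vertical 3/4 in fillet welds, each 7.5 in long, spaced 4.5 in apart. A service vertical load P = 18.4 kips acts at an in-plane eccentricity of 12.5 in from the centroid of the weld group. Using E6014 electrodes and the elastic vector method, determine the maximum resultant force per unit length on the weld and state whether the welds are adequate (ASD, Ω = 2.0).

E60XX → F_EXX = 60 ksi.
Total weld length L_w = 15 in. Treat welds as unit-width lines.
Polar moment about centroid: J = 2[d³/12 + d(b/2)²] = 2[7.5³/12 + 7.5×2.25²] = 146.2 in³.
Direct shear f_v = P/L_w = 18.4 / 15 = 1.227 kip/in (vertical).
Torsion M = P·e = 18.4 × 12.5 = 230 kip·in.
Critical point at (x, y) = (2.25, 3.75) from centroid. f_tx = M·y/J = 5.897 kip/in; f_ty = M·x/J = 3.538 kip/in.
Resultant f_max = √[f_tx² + (f_v + f_ty)²] = √[5.897² + (1.227 + 3.538)²] = 7.582 kip/in.
Capacity per unit length: r_n/Ω = (1/2.0) × 0.6 × 60 × (0.707 × 0.75) = 9.544 kip/in.
7.582 ≤ 9.544 → adequate.

f_max ≈ 7.58 kip/in; adequate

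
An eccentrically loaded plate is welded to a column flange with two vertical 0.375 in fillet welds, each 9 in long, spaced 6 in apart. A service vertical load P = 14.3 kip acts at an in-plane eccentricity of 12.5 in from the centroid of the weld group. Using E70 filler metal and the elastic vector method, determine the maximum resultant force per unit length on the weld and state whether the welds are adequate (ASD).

f_max ≈ 3.91 kip/in; adequate

E70XX → F_EXX = 70 ksi.
Total weld length L_w = 18 in. Treat welds as unit-width lines.
Polar moment about centroid: J = 2[d³/12 + d(b/2)²] = 2[9³/12 + 9×3²] = 283.5 in³.
Direct shear f_v = P/L_w = 14.3 / 18 = 0.7944 kip/in (vertical).
Torsion M = P·e = 14.3 × 12.5 = 178.75 kip·in.
Critical point at (x, y) = (3, 4.5) from centroid. f_tx = M·y/J = 2.837 kip/in; f_ty = M·x/J = 1.892 kip/in.
Resultant f_max = √[f_tx² + (f_v + f_ty)²] = √[2.837² + (0.7944 + 1.892)²] = 3.907 kip/in.
Capacity per unit length: r_n/Ω = (1/2.0) × 0.6 × 70 × (0.707 × 0.375) = 5.568 kip/in.
3.907 ≤ 5.568 → adequate.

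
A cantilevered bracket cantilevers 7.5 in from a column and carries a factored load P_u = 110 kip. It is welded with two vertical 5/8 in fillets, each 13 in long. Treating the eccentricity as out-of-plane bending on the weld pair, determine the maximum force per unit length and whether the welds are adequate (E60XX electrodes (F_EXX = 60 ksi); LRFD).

L_w = 2 × 13 = 26 in; section modulus (unit throat) S = 2 × L²/6 = 56.33 in².
Direct shear f_v = P/L_w = 110/26 = 4.231 kip/in.
Moment M = P × e = 110 × 7.5 = 825 kip·in; bending f_b = M/S = 14.64 kip/in.
f_max = √(f_v² + f_b²) = √(4.231² + 14.64²) = 15.24 kip/in.
φr_n = 0.75 × 0.6 × 60 × (0.707 × 0.625) = 11.93 kip/in → NOT adequate.

f_max ≈ 15.2 kip/in; NOT adequate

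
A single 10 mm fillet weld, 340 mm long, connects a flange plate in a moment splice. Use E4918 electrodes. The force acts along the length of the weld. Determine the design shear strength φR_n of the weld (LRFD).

E49XX → F_EXX = 490 MPa.
Effective throat t_e = 0.707 × 10 = 7.07 mm.
Total length L = 340 mm; A_we = 7.07 × 340 = 2404 mm².
F_nw = 0.6 F_EXX = 0.6 × 490 = 294 MPa.
φR_n = 0.75 × 294 × 2404 × 10⁻³ = 530 kN.

φR_n ≈ 530 kN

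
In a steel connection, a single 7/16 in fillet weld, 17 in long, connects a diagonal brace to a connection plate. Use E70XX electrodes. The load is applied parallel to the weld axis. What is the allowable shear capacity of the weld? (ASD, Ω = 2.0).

E70XX → F_EXX = 70 ksi.
Effective throat t_e = 0.707 × 0.4375 = 0.3093 in.
Total length L = 17 in; A_we = 0.3093 × 17 = 5.258 in².
F_nw = 0.6 F_EXX = 0.6 × 70 = 42 ksi.
R_n = 42 × 5.258 = 220.8 kips; R_n/Ω = 220.8/2.0 = 110.4 kips.

R_n/Ω ≈ 110 kips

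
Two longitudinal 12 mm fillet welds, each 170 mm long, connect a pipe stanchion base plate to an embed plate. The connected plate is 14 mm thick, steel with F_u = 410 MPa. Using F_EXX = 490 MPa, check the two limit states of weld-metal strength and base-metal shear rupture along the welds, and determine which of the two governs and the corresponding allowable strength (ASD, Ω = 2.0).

t_e = 0.707 × 12 = 8.484 mm; L = 340 mm.
Weld metal: R_n/Ω = (1/2.0) × 0.6 × 490 × 8.484 × 340 × 10⁻³ = 424 kN.
Base metal (shear rupture): R_n/Ω = (1/2.0) × 0.6 × 410 × 14 × 340 × 10⁻³ = 585.5 kN.
Governing: weld metal.

R_n/Ω ≈ 424 kN (weld metal governs)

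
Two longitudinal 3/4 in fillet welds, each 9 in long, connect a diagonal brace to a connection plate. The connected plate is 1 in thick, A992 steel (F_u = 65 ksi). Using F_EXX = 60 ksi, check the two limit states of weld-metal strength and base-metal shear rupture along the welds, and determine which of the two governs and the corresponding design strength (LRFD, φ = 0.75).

φR_n ≈ 258 kips (weld metal governs)

t_e = 0.707 × 0.75 = 0.5302 in; L = 18 in.
Weld metal: φR_n = 0.75 × 0.6 × 60 × 0.5302 × 18 = 257.7 kips.
Base metal (shear rupture): φR_n = 0.75 × 0.6 × 65 × 1 × 18 = 526.5 kips.
Governing: weld metal.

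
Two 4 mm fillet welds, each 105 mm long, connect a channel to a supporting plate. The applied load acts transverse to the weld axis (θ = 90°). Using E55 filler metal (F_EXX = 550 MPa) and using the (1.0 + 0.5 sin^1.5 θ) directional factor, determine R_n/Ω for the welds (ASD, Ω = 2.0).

t_e = 0.707 × 4 = 2.828 mm; A_we = 2.828 × 210 = 593.9 mm².
Directional factor: 1.0 + 0.5 sin^1.5(90°) = 1.5.
F_nw = 0.6 × 550 × 1.5 = 495 MPa.
R_n/Ω = (495 × 593.9) / 2.0 × 10⁻³ = 147 kN.

R_n/Ω ≈ 147 kN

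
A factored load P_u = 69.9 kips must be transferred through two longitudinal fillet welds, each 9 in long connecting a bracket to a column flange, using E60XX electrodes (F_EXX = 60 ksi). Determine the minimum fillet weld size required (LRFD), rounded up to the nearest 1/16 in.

w = 1/4 in

Total weld length L = 18 in.
Required throat t_e = P_u / (φ × 0.6 F_EXX × L) = 69.9 / (0.75 × 0.6 × 60 × 18) = 0.1438 in.
Required leg w = t_e / 0.707 = 0.2034 in → use 1/4 in.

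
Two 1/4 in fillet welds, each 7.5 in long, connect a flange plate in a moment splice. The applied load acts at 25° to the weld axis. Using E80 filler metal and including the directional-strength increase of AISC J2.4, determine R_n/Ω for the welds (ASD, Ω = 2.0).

E80XX → F_EXX = 80 ksi.
t_e = 0.707 × 0.25 = 0.1767 in; A_we = 0.1767 × 15 = 2.651 in².
Directional factor: 1.0 + 0.5 sin^1.5(25°) = 1.137.
F_nw = 0.6 × 80 × 1.137 = 54.59 ksi.
R_n/Ω = (54.59 × 2.651) / 2.0 = 72.37 kip.

R_n/Ω ≈ 72.4 kip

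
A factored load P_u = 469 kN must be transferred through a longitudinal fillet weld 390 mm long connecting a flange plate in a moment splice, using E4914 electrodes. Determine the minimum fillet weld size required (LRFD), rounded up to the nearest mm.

E49XX → F_EXX = 490 MPa.
Total weld length L = 390 mm.
Required throat t_e = P_u / (φ × 0.6 F_EXX × L) = 469 / (0.75 × 0.6 × 490 × 390 × 10⁻³) = 5.454 mm.
Required leg w = t_e / 0.707 = 7.714 mm → use 8 mm.

w = 8 mm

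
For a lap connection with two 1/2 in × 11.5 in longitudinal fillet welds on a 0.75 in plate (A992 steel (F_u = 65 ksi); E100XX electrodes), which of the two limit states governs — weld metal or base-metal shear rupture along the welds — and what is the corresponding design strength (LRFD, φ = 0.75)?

φR_n ≈ 366 kip (weld metal governs)

E100XX → F_EXX = 100 ksi.
t_e = 0.707 × 0.5 = 0.3535 in; L = 23 in.
Weld metal: φR_n = 0.75 × 0.6 × 100 × 0.3535 × 23 = 365.9 kip.
Base metal (shear rupture): φR_n = 0.75 × 0.6 × 65 × 0.75 × 23 = 504.6 kip.
Governing: weld metal.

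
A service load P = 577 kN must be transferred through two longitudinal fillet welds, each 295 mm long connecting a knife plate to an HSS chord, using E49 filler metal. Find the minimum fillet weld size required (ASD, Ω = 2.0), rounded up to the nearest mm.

w = 10 mm

E49XX → F_EXX = 490 MPa.
Total weld length L = 590 mm.
Required throat t_e = P × Ω / (0.6 F_EXX × L) = 577 × 2.0 / (0.6 × 490 × 590 × 10⁻³) = 6.653 mm.
Required leg w = t_e / 0.707 = 9.41 mm → use 10 mm.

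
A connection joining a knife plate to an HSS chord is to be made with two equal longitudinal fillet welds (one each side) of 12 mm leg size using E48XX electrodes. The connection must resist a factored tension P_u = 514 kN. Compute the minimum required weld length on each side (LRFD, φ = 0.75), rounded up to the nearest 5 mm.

L = 145 mm on each side

E48XX → F_EXX = 480 MPa.
Throat t_e = 0.707 × 12 = 8.484 mm.
φr_n = 0.75 × 0.6 × 480 × 8.484 × 10⁻³ = 1.833 kN/mm.
L_req = P_u / φr_n = 514 / 1.833 = 280.5 mm total.
Per side: 280.5 / 2 = 140.2 mm.
Round up → use L = 145 mm on each side.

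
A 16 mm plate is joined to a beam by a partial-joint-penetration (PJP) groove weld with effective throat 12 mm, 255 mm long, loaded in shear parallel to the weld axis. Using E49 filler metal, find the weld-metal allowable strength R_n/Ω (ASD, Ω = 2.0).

R_n/Ω ≈ 450 kN

E49XX → F_EXX = 490 MPa.
Effective throat (given) t_e = 12 mm.
A_we = 12 × 255 = 3060 mm².
F_nw = 0.6 F_EXX = 294 MPa.
R_n/Ω = (294 × 3060) / 2.0 × 10⁻³ = 449.8 kN.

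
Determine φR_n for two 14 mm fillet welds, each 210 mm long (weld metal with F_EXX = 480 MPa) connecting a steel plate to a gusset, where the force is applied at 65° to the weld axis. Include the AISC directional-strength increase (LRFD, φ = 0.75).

φR_n ≈ 1290 kN

t_e = 0.707 × 14 = 9.898 mm; A_we = 9.898 × 420 = 4157 mm².
Directional factor: 1.0 + 0.5 sin^1.5(65°) = 1.431.
F_nw = 0.6 × 480 × 1.431 = 412.2 MPa.
φR_n = 0.75 × 412.2 × 4157 × 10⁻³ = 1285 kN.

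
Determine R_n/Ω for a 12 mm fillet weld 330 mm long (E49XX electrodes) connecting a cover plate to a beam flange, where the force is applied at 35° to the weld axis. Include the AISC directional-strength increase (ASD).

R_n/Ω ≈ 501 kN

E49XX → F_EXX = 490 MPa.
t_e = 0.707 × 12 = 8.484 mm; A_we = 8.484 × 330 = 2800 mm².
Directional factor: 1.0 + 0.5 sin^1.5(35°) = 1.217.
F_nw = 0.6 × 490 × 1.217 = 357.9 MPa.
R_n/Ω = (357.9 × 2800) / 2.0 × 10⁻³ = 500.9 kN.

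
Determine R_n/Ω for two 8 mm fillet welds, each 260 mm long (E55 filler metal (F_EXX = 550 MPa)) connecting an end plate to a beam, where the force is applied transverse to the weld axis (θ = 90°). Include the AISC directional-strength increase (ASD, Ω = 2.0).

t_e = 0.707 × 8 = 5.656 mm; A_we = 5.656 × 520 = 2941 mm².
Directional factor: 1.0 + 0.5 sin^1.5(90°) = 1.5.
F_nw = 0.6 × 550 × 1.5 = 495 MPa.
R_n/Ω = (495 × 2941) / 2.0 × 10⁻³ = 727.9 kN.

R_n/Ω ≈ 728 kN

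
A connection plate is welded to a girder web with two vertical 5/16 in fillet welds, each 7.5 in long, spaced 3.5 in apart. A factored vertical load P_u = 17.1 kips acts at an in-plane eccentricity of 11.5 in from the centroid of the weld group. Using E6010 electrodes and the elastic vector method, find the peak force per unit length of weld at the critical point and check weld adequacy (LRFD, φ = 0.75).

E60XX → F_EXX = 60 ksi.
Total weld length L_w = 15 in. Treat welds as unit-width lines.
Polar moment about centroid: J = 2[d³/12 + d(b/2)²] = 2[7.5³/12 + 7.5×1.75²] = 116.2 in³.
Direct shear f_v = P/L_w = 17.1 / 15 = 1.14 kip/in (vertical).
Torsion M = P·e = 17.1 × 11.5 = 196.65 kip·in.
Critical point at (x, y) = (1.75, 3.75) from centroid. f_tx = M·y/J = 6.344 kip/in; f_ty = M·x/J = 2.96 kip/in.
Resultant f_max = √[f_tx² + (f_v + f_ty)²] = √[6.344² + (1.14 + 2.96)²] = 7.553 kip/in.
Capacity per unit length: φr_n = 0.75 × 0.6 × 60 × (0.707 × 0.3125) = 5.965 kip/in.
7.553 > 5.965 → NOT adequate.

f_max ≈ 7.55 kip/in; NOT adequate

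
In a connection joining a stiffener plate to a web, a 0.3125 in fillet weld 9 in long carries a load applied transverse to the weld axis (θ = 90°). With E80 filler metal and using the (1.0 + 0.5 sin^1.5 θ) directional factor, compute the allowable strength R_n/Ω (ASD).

R_n/Ω ≈ 71.6 kip

E80XX → F_EXX = 80 ksi.
t_e = 0.707 × 0.3125 = 0.2209 in; A_we = 0.2209 × 9 = 1.988 in².
Directional factor: 1.0 + 0.5 sin^1.5(90°) = 1.5.
F_nw = 0.6 × 80 × 1.5 = 72 ksi.
R_n/Ω = (72 × 1.988) / 2.0 = 71.58 kip.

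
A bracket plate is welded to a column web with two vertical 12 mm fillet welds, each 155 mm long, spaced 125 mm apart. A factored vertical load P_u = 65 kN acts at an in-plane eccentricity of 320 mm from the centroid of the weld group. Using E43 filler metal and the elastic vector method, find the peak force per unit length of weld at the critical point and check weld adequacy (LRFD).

f_max ≈ 1270 N/mm; adequate

E43XX → F_EXX = 430 MPa.
Total weld length L_w = 310 mm. Treat welds as unit-width lines.
Polar moment about centroid: J = 2[d³/12 + d(b/2)²] = 2[155³/12 + 155×62.5²] = 1832000 mm³.
Direct shear f_v = P/L_w = 65×10³ / 310 = 209.7 N/mm (vertical).
Torsion M = P·e = 65×10³ × 320 = 20800000 N·mm.
Critical point at (x, y) = (62.5, 77.5) from centroid. f_tx = M·y/J = 880.1 N/mm; f_ty = M·x/J = 709.8 N/mm.
Resultant f_max = √[f_tx² + (f_v + f_ty)²] = √[880.1² + (209.7 + 709.8)²] = 1273 N/mm.
Capacity per unit length: φr_n = 0.75 × 0.6 × 430 × (0.707 × 12) = 1642 N/mm.
1273 ≤ 1642 → adequate.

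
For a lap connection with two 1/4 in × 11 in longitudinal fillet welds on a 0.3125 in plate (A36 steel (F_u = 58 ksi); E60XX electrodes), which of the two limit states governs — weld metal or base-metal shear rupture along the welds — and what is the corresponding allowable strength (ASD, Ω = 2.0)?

R_n/Ω ≈ 70 kip (weld metal governs)

E60XX → F_EXX = 60 ksi.
t_e = 0.707 × 0.25 = 0.1767 in; L = 22 in.
Weld metal: R_n/Ω = (1/2.0) × 0.6 × 60 × 0.1767 × 22 = 69.99 kip.
Base metal (shear rupture): R_n/Ω = (1/2.0) × 0.6 × 58 × 0.3125 × 22 = 119.6 kip.
Governing: weld metal.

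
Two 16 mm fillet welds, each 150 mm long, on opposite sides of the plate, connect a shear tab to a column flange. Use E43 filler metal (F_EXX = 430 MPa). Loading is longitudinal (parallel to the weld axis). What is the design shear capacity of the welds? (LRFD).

φR_n ≈ 657 kN

Effective throat t_e = 0.707 × 16 = 11.31 mm.
Total length L = 300 mm; A_we = 11.31 × 300 = 3394 mm².
F_nw = 0.6 F_EXX = 0.6 × 430 = 258 MPa.
φR_n = 0.75 × 258 × 3394 × 10⁻³ = 656.7 kN.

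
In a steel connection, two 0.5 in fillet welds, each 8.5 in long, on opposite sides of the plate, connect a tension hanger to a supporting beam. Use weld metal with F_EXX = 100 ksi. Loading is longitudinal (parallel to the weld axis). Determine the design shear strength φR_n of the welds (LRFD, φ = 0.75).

Effective throat t_e = 0.707 × 0.5 = 0.3535 in.
Total length L = 17 in; A_we = 0.3535 × 17 = 6.01 in².
F_nw = 0.6 F_EXX = 0.6 × 100 = 60 ksi.
φR_n = 0.75 × 60 × 6.01 = 270.4 kip.

φR_n ≈ 270 kip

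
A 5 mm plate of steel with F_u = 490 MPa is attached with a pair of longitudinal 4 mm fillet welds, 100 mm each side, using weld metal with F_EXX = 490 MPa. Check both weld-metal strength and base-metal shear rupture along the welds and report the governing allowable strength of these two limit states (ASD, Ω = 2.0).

R_n/Ω ≈ 83.1 kN (weld metal governs)

t_e = 0.707 × 4 = 2.828 mm; L = 200 mm.
Weld metal: R_n/Ω = (1/2.0) × 0.6 × 490 × 2.828 × 200 × 10⁻³ = 83.14 kN.
Base metal (shear rupture): R_n/Ω = (1/2.0) × 0.6 × 490 × 5 × 200 × 10⁻³ = 147 kN.
Governing: weld metal.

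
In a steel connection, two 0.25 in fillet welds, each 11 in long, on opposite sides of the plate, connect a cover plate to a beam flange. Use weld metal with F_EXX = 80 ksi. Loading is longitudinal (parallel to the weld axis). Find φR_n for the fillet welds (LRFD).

Effective throat t_e = 0.707 × 0.25 = 0.1767 in.
Total length L = 22 in; A_we = 0.1767 × 22 = 3.888 in².
F_nw = 0.6 F_EXX = 0.6 × 80 = 48 ksi.
φR_n = 0.75 × 48 × 3.888 = 140 kips.

φR_n ≈ 140 kips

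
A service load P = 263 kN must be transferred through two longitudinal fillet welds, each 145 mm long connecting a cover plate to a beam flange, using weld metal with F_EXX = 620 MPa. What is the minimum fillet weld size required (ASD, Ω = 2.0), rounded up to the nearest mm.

Total weld length L = 290 mm.
Required throat t_e = P × Ω / (0.6 F_EXX × L) = 263 × 2.0 / (0.6 × 620 × 290 × 10⁻³) = 4.876 mm.
Required leg w = t_e / 0.707 = 6.896 mm → use 7 mm.

w = 7 mm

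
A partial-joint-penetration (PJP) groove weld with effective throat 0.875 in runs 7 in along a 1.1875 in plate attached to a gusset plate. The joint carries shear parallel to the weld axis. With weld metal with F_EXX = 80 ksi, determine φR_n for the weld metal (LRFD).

φR_n ≈ 220 kips

Effective throat (given) t_e = 0.875 in.
A_we = 0.875 × 7 = 6.125 in².
F_nw = 0.6 F_EXX = 48 ksi.
φR_n = 0.75 × 48 × 6.125 = 220.5 kips.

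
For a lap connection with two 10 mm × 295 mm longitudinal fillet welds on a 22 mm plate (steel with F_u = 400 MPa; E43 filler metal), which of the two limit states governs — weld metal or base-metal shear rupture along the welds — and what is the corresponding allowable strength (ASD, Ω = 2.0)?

R_n/Ω ≈ 538 kN (weld metal governs)

E43XX → F_EXX = 430 MPa.
t_e = 0.707 × 10 = 7.07 mm; L = 590 mm.
Weld metal: R_n/Ω = (1/2.0) × 0.6 × 430 × 7.07 × 590 × 10⁻³ = 538.1 kN.
Base metal (shear rupture): R_n/Ω = (1/2.0) × 0.6 × 400 × 22 × 590 × 10⁻³ = 1558 kN.
Governing: weld metal.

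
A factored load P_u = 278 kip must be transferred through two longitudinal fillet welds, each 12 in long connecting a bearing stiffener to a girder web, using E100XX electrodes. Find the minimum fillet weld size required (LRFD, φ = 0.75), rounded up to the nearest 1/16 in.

w = 3/8 in

E100XX → F_EXX = 100 ksi.
Total weld length L = 24 in.
Required throat t_e = P_u / (φ × 0.6 F_EXX × L) = 278 / (0.75 × 0.6 × 100 × 24) = 0.2574 in.
Required leg w = t_e / 0.707 = 0.3641 in → use 3/8 in.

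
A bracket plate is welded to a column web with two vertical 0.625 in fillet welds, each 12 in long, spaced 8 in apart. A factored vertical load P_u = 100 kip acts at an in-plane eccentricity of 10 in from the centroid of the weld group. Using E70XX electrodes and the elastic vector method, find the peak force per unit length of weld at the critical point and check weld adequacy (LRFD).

f_max ≈ 13.5 kip/in; adequate

E70XX → F_EXX = 70 ksi.
Total weld length L_w = 24 in. Treat welds as unit-width lines.
Polar moment about centroid: J = 2[d³/12 + d(b/2)²] = 2[12³/12 + 12×4²] = 672 in³.
Direct shear f_v = P/L_w = 100 / 24 = 4.167 kip/in (vertical).
Torsion M = P·e = 100 × 10 = 1000 kip·in.
Critical point at (x, y) = (4, 6) from centroid. f_tx = M·y/J = 8.929 kip/in; f_ty = M·x/J = 5.952 kip/in.
Resultant f_max = √[f_tx² + (f_v + f_ty)²] = √[8.929² + (4.167 + 5.952)²] = 13.49 kip/in.
Capacity per unit length: φr_n = 0.75 × 0.6 × 70 × (0.707 × 0.625) = 13.92 kip/in.
13.49 ≤ 13.92 → adequate.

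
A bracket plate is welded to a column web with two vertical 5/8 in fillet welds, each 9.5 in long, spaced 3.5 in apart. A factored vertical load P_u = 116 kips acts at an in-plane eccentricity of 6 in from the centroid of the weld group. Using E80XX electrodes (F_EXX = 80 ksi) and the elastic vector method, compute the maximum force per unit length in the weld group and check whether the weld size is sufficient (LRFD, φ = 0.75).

f_max ≈ 20.5 kip/in; NOT adequate

Total weld length L_w = 19 in. Treat welds as unit-width lines.
Polar moment about centroid: J = 2[d³/12 + d(b/2)²] = 2[9.5³/12 + 9.5×1.75²] = 201.1 in³.
Direct shear f_v = P/L_w = 116 / 19 = 6.105 kip/in (vertical).
Torsion M = P·e = 116 × 6 = 696 kip·in.
Critical point at (x, y) = (1.75, 4.75) from centroid. f_tx = M·y/J = 16.44 kip/in; f_ty = M·x/J = 6.057 kip/in.
Resultant f_max = √[f_tx² + (f_v + f_ty)²] = √[16.44² + (6.105 + 6.057)²] = 20.45 kip/in.
Capacity per unit length: φr_n = 0.75 × 0.6 × 80 × (0.707 × 0.625) = 15.91 kip/in.
20.45 > 15.91 → NOT adequate.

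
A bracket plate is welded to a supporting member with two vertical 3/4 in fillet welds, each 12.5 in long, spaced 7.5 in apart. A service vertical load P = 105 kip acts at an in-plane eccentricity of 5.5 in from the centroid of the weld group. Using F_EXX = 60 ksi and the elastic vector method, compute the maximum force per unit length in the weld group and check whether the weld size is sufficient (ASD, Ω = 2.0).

f_max ≈ 9.12 kip/in; adequate

Total weld length L_w = 25 in. Treat welds as unit-width lines.
Polar moment about centroid: J = 2[d³/12 + d(b/2)²] = 2[12.5³/12 + 12.5×3.75²] = 677.1 in³.
Direct shear f_v = P/L_w = 105 / 25 = 4.2 kip/in (vertical).
Torsion M = P·e = 105 × 5.5 = 577.5 kip·in.
Critical point at (x, y) = (3.75, 6.25) from centroid. f_tx = M·y/J = 5.331 kip/in; f_ty = M·x/J = 3.198 kip/in.
Resultant f_max = √[f_tx² + (f_v + f_ty)²] = √[5.331² + (4.2 + 3.198)²] = 9.119 kip/in.
Capacity per unit length: r_n/Ω = (1/2.0) × 0.6 × 60 × (0.707 × 0.75) = 9.544 kip/in.
9.119 ≤ 9.544 → adequate.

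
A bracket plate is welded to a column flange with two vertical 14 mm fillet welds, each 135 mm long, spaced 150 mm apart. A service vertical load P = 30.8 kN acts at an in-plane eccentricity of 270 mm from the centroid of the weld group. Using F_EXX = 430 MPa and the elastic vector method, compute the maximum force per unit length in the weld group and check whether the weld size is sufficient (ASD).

f_max ≈ 525 N/mm; adequate

Total weld length L_w = 270 mm. Treat welds as unit-width lines.
Polar moment about centroid: J = 2[d³/12 + d(b/2)²] = 2[135³/12 + 135×75²] = 1929000 mm³.
Direct shear f_v = P/L_w = 30.8×10³ / 270 = 114.1 N/mm (vertical).
Torsion M = P·e = 30.8×10³ × 270 = 8316000 N·mm.
Critical point at (x, y) = (75, 67.5) from centroid. f_tx = M·y/J = 291 N/mm; f_ty = M·x/J = 323.4 N/mm.
Resultant f_max = √[f_tx² + (f_v + f_ty)²] = √[291² + (114.1 + 323.4)²] = 525.4 N/mm.
Capacity per unit length: r_n/Ω = (1/2.0) × 0.6 × 430 × (0.707 × 14) = 1277 N/mm.
525.4 ≤ 1277 → adequate.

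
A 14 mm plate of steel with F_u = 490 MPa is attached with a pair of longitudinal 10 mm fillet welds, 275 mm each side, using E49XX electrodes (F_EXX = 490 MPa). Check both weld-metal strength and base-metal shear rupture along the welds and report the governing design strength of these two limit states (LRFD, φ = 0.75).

t_e = 0.707 × 10 = 7.07 mm; L = 550 mm.
Weld metal: φR_n = 0.75 × 0.6 × 490 × 7.07 × 550 × 10⁻³ = 857.4 kN.
Base metal (shear rupture): φR_n = 0.75 × 0.6 × 490 × 14 × 550 × 10⁻³ = 1698 kN.
Governing: weld metal.

φR_n ≈ 857 kN (weld metal governs)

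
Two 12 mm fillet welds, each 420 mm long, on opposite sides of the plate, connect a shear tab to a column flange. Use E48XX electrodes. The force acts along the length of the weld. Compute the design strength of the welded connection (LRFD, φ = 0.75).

φR_n ≈ 1540 kN

E48XX → F_EXX = 480 MPa.
Effective throat t_e = 0.707 × 12 = 8.484 mm.
Total length L = 840 mm; A_we = 8.484 × 840 = 7127 mm².
F_nw = 0.6 F_EXX = 0.6 × 480 = 288 MPa.
φR_n = 0.75 × 288 × 7127 × 10⁻³ = 1539 kN.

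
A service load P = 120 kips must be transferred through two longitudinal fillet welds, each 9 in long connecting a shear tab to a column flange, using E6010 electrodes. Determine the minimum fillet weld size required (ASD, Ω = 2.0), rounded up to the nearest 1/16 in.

E60XX → F_EXX = 60 ksi.
Total weld length L = 18 in.
Required throat t_e = P × Ω / (0.6 F_EXX × L) = 120 × 2.0 / (0.6 × 60 × 18) = 0.3704 in.
Required leg w = t_e / 0.707 = 0.5239 in → use 9/16 in.

w = 9/16 in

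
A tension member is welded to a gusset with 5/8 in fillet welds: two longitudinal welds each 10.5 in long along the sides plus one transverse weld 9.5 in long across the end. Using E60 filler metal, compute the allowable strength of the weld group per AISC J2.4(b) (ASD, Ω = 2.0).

E60XX → F_EXX = 60 ksi.
t_e = 0.707 × 0.625 = 0.4419 in.
R_nwl = 0.6 × 60 × 0.4419 × 21 = 334.1 kips (longitudinal, 2 welds).
R_nwt = 0.6 × 60 × 0.4419 × 9.5 = 151.1 kips (transverse, base value).
(i) R_nwl + R_nwt = 485.2 kips; (ii) 0.85 R_nwl + 1.5 R_nwt = 510.6 kips.
R_n = max = 510.6 kips [governs: (ii)]; R_n/Ω = 255.3 kips.

R_n/Ω ≈ 255 kips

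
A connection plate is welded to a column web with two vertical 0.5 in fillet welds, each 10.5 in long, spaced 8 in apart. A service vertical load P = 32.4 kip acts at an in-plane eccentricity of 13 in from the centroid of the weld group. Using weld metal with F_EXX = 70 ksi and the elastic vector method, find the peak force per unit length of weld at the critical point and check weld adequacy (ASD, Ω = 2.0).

Total weld length L_w = 21 in. Treat welds as unit-width lines.
Polar moment about centroid: J = 2[d³/12 + d(b/2)²] = 2[10.5³/12 + 10.5×4²] = 528.9 in³.
Direct shear f_v = P/L_w = 32.4 / 21 = 1.543 kip/in (vertical).
Torsion M = P·e = 32.4 × 13 = 421.2 kip·in.
Critical point at (x, y) = (4, 5.25) from centroid. f_tx = M·y/J = 4.181 kip/in; f_ty = M·x/J = 3.185 kip/in.
Resultant f_max = √[f_tx² + (f_v + f_ty)²] = √[4.181² + (1.543 + 3.185)²] = 6.311 kip/in.
Capacity per unit length: r_n/Ω = (1/2.0) × 0.6 × 70 × (0.707 × 0.5) = 7.423 kip/in.
6.311 ≤ 7.423 → adequate.

f_max ≈ 6.31 kip/in; adequate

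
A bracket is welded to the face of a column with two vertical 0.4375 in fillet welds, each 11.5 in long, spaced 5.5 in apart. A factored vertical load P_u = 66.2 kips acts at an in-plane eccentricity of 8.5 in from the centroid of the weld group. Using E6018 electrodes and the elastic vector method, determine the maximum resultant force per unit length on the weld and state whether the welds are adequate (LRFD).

E60XX → F_EXX = 60 ksi.
Total weld length L_w = 23 in. Treat welds as unit-width lines.
Polar moment about centroid: J = 2[d³/12 + d(b/2)²] = 2[11.5³/12 + 11.5×2.75²] = 427.4 in³.
Direct shear f_v = P/L_w = 66.2 / 23 = 2.878 kip/in (vertical).
Torsion M = P·e = 66.2 × 8.5 = 562.7 kip·in.
Critical point at (x, y) = (2.75, 5.75) from centroid. f_tx = M·y/J = 7.57 kip/in; f_ty = M·x/J = 3.62 kip/in.
Resultant f_max = √[f_tx² + (f_v + f_ty)²] = √[7.57² + (2.878 + 3.62)²] = 9.977 kip/in.
Capacity per unit length: φr_n = 0.75 × 0.6 × 60 × (0.707 × 0.4375) = 8.351 kip/in.
9.977 > 8.351 → NOT adequate.

f_max ≈ 9.98 kip/in; NOT adequate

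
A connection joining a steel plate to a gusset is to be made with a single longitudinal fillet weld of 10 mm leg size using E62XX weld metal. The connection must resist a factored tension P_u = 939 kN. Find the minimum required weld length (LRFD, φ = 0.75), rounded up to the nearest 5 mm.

L = 480 mm

E62XX → F_EXX = 620 MPa.
Throat t_e = 0.707 × 10 = 7.07 mm.
φr_n = 0.75 × 0.6 × 620 × 7.07 × 10⁻³ = 1.973 kN/mm.
L_req = P_u / φr_n = 939 / 1.973 = 476 mm total.
Round up → use L = 480 mm.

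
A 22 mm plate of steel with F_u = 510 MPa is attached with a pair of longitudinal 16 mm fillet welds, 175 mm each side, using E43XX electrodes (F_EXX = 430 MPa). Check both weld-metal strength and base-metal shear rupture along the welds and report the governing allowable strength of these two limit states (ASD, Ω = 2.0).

t_e = 0.707 × 16 = 11.31 mm; L = 350 mm.
Weld metal: R_n/Ω = (1/2.0) × 0.6 × 430 × 11.31 × 350 × 10⁻³ = 510.7 kN.
Base metal (shear rupture): R_n/Ω = (1/2.0) × 0.6 × 510 × 22 × 350 × 10⁻³ = 1178 kN.
Governing: weld metal.

R_n/Ω ≈ 511 kN (weld metal governs)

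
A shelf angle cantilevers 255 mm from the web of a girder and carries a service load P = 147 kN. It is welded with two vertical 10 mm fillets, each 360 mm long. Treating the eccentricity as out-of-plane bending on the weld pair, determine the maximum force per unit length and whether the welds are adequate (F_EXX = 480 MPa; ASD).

L_w = 2 × 360 = 720 mm; section modulus (unit throat) S = 2 × L²/6 = 43200 mm².
Direct shear f_v = P/L_w = 147×10³/720 = 204.2 N/mm.
Moment M = P × e = 147×10³ × 255 = 37485000 N·mm; bending f_b = M/S = 867.7 N/mm.
f_max = √(f_v² + f_b²) = √(204.2² + 867.7²) = 891.4 N/mm.
r_n/Ω = (1/2.0) × 0.6 × 480 × (0.707 × 10) = 1018 N/mm → adequate.

f_max ≈ 891 N/mm; adequate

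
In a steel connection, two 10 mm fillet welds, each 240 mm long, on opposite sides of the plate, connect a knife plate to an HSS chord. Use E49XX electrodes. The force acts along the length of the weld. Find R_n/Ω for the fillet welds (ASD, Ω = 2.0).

R_n/Ω ≈ 499 kN

E49XX → F_EXX = 490 MPa.
Effective throat t_e = 0.707 × 10 = 7.07 mm.
Total length L = 480 mm; A_we = 7.07 × 480 = 3394 mm².
F_nw = 0.6 F_EXX = 0.6 × 490 = 294 MPa.
R_n = 294 × 3394 × 10⁻³ = 997.7 kN; R_n/Ω = 997.7/2.0 = 498.9 kN.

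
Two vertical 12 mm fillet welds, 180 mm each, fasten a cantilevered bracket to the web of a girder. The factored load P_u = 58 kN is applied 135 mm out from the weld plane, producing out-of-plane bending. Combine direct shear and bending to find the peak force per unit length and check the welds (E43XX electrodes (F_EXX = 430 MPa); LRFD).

f_max ≈ 743 N/mm; adequate

L_w = 2 × 180 = 360 mm; section modulus (unit throat) S = 2 × L²/6 = 10800 mm².
Direct shear f_v = P/L_w = 58×10³/360 = 161.1 N/mm.
Moment M = P × e = 58×10³ × 135 = 7830000 N·mm; bending f_b = M/S = 725 N/mm.
f_max = √(f_v² + f_b²) = √(161.1² + 725²) = 742.7 N/mm.
φr_n = 0.75 × 0.6 × 430 × (0.707 × 12) = 1642 N/mm → adequate.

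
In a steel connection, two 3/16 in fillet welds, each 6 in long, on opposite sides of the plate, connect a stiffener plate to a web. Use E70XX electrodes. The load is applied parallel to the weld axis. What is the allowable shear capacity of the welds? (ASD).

E70XX → F_EXX = 70 ksi.
Effective throat t_e = 0.707 × 0.1875 = 0.1326 in.
Total length L = 12 in; A_we = 0.1326 × 12 = 1.591 in².
F_nw = 0.6 F_EXX = 0.6 × 70 = 42 ksi.
R_n = 42 × 1.591 = 66.81 kip; R_n/Ω = 66.81/2.0 = 33.41 kip.

R_n/Ω ≈ 33.4 kip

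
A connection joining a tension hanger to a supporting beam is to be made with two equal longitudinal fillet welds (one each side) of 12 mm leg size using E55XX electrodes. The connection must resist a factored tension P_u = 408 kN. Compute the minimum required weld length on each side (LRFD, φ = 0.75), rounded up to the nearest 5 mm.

E55XX → F_EXX = 550 MPa.
Throat t_e = 0.707 × 12 = 8.484 mm.
φr_n = 0.75 × 0.6 × 550 × 8.484 × 10⁻³ = 2.1 kN/mm.
L_req = P_u / φr_n = 408 / 2.1 = 194.3 mm total.
Per side: 194.3 / 2 = 97.15 mm.
Round up → use L = 100 mm on each side.

L = 100 mm on each side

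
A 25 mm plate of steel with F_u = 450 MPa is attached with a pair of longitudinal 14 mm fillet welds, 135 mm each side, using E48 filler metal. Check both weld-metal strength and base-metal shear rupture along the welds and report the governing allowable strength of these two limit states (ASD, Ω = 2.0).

R_n/Ω ≈ 385 kN (weld metal governs)

E48XX → F_EXX = 480 MPa.
t_e = 0.707 × 14 = 9.898 mm; L = 270 mm.
Weld metal: R_n/Ω = (1/2.0) × 0.6 × 480 × 9.898 × 270 × 10⁻³ = 384.8 kN.
Base metal (shear rupture): R_n/Ω = (1/2.0) × 0.6 × 450 × 25 × 270 × 10⁻³ = 911.2 kN.
Governing: weld metal.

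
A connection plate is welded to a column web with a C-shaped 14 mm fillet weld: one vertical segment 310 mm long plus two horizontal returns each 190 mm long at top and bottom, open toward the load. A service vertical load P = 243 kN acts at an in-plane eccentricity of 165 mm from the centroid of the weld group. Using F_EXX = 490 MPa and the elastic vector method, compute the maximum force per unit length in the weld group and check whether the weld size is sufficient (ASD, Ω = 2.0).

Total weld length L_w = 690 mm. Treat welds as unit-width lines.
Centroid: x̄ = 2×190×95 / 690 = 52.32 mm from the vertical weld.
Polar moment about centroid: J = I_x + I_y = [310³/12 + 2×190×155²] + [310×52.32² + 2(190³/12 + 190×42.68²)] = 14300000 mm³.
Direct shear f_v = P/L_w = 243×10³ / 690 = 352.2 N/mm (vertical).
Torsion M = P·e = 243×10³ × 165 = 40095000 N·mm.
Critical point at (x, y) = (137.7, 155) from centroid. f_tx = M·y/J = 434.7 N/mm; f_ty = M·x/J = 386.1 N/mm.
Resultant f_max = √[f_tx² + (f_v + f_ty)²] = √[434.7² + (352.2 + 386.1)²] = 856.8 N/mm.
Capacity per unit length: r_n/Ω = (1/2.0) × 0.6 × 490 × (0.707 × 14) = 1455 N/mm.
856.8 ≤ 1455 → adequate.

f_max ≈ 857 N/mm; adequate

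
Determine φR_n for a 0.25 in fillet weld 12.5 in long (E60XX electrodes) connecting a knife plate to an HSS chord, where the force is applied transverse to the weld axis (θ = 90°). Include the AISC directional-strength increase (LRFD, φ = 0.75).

φR_n ≈ 89.5 kip

E60XX → F_EXX = 60 ksi.
t_e = 0.707 × 0.25 = 0.1767 in; A_we = 0.1767 × 12.5 = 2.209 in².
Directional factor: 1.0 + 0.5 sin^1.5(90°) = 1.5.
F_nw = 0.6 × 60 × 1.5 = 54 ksi.
φR_n = 0.75 × 54 × 2.209 = 89.48 kip.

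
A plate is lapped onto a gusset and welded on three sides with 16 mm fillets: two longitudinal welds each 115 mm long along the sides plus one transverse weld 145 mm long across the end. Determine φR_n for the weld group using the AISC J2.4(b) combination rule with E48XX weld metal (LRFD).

φR_n ≈ 1010 kN

E48XX → F_EXX = 480 MPa.
t_e = 0.707 × 16 = 11.31 mm.
R_nwl = 0.6 × 480 × 11.31 × 230 × 10⁻³ = 749.3 kN (longitudinal, 2 welds).
R_nwt = 0.6 × 480 × 11.31 × 145 × 10⁻³ = 472.4 kN (transverse, base value).
(i) R_nwl + R_nwt = 1222 kN; (ii) 0.85 R_nwl + 1.5 R_nwt = 1345 kN.
R_n = max = 1345 kN [governs: (ii)]; φR_n = 1009 kN.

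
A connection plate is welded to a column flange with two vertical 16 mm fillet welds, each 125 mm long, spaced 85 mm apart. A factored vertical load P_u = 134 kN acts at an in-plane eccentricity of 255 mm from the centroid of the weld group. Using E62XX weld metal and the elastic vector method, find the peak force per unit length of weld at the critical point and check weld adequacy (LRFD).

f_max ≈ 3650 N/mm; NOT adequate

E62XX → F_EXX = 620 MPa.
Total weld length L_w = 250 mm. Treat welds as unit-width lines.
Polar moment about centroid: J = 2[d³/12 + d(b/2)²] = 2[125³/12 + 125×42.5²] = 777100 mm³.
Direct shear f_v = P/L_w = 134×10³ / 250 = 536 N/mm (vertical).
Torsion M = P·e = 134×10³ × 255 = 34170000 N·mm.
Critical point at (x, y) = (42.5, 62.5) from centroid. f_tx = M·y/J = 2748 N/mm; f_ty = M·x/J = 1869 N/mm.
Resultant f_max = √[f_tx² + (f_v + f_ty)²] = √[2748² + (536 + 1869)²] = 3652 N/mm.
Capacity per unit length: φr_n = 0.75 × 0.6 × 620 × (0.707 × 16) = 3156 N/mm.
3652 > 3156 → NOT adequate.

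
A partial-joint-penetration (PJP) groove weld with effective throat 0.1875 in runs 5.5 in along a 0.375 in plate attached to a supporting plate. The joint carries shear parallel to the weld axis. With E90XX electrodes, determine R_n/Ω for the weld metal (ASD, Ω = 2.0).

E90XX → F_EXX = 90 ksi.
Effective throat (given) t_e = 0.1875 in.
A_we = 0.1875 × 5.5 = 1.031 in².
F_nw = 0.6 F_EXX = 54 ksi.
R_n/Ω = (54 × 1.031) / 2.0 = 27.84 kip.

R_n/Ω ≈ 27.8 kip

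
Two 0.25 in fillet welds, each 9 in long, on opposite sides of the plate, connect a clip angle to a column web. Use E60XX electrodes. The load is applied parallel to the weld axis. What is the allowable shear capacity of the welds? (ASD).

E60XX → F_EXX = 60 ksi.
Effective throat t_e = 0.707 × 0.25 = 0.1767 in.
Total length L = 18 in; A_we = 0.1767 × 18 = 3.181 in².
F_nw = 0.6 F_EXX = 0.6 × 60 = 36 ksi.
R_n = 36 × 3.181 = 114.5 kips; R_n/Ω = 114.5/2.0 = 57.27 kips.

R_n/Ω ≈ 57.3 kips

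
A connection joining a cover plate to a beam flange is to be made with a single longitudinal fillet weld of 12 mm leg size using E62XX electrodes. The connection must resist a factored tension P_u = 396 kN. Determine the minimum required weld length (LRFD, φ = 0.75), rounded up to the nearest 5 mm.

L = 170 mm

E62XX → F_EXX = 620 MPa.
Throat t_e = 0.707 × 12 = 8.484 mm.
φr_n = 0.75 × 0.6 × 620 × 8.484 × 10⁻³ = 2.367 kN/mm.
L_req = P_u / φr_n = 396 / 2.367 = 167.3 mm total.
Round up → use L = 170 mm.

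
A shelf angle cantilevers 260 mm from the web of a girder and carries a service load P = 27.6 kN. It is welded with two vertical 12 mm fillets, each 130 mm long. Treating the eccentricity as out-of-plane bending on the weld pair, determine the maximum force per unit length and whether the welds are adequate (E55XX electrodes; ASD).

E55XX → F_EXX = 550 MPa.
L_w = 2 × 130 = 260 mm; section modulus (unit throat) S = 2 × L²/6 = 5633 mm².
Direct shear f_v = P/L_w = 27.6×10³/260 = 106.2 N/mm.
Moment M = P × e = 27.6×10³ × 260 = 7176000 N·mm; bending f_b = M/S = 1274 N/mm.
f_max = √(f_v² + f_b²) = √(106.2² + 1274²) = 1278 N/mm.
r_n/Ω = (1/2.0) × 0.6 × 550 × (0.707 × 12) = 1400 N/mm → adequate.

f_max ≈ 1280 N/mm; adequate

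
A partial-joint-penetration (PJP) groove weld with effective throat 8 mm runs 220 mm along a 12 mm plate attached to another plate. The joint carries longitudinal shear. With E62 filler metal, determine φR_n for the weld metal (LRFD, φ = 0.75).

E62XX → F_EXX = 620 MPa.
Effective throat (given) t_e = 8 mm.
A_we = 8 × 220 = 1760 mm².
F_nw = 0.6 F_EXX = 372 MPa.
φR_n = 0.75 × 372 × 1760 × 10⁻³ = 491 kN.

φR_n ≈ 491 kN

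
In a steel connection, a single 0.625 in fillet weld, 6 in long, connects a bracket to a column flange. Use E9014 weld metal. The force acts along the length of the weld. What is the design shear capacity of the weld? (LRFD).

E90XX → F_EXX = 90 ksi.
Effective throat t_e = 0.707 × 0.625 = 0.4419 in.
Total length L = 6 in; A_we = 0.4419 × 6 = 2.651 in².
F_nw = 0.6 F_EXX = 0.6 × 90 = 54 ksi.
φR_n = 0.75 × 54 × 2.651 = 107.4 kip.

φR_n ≈ 107 kip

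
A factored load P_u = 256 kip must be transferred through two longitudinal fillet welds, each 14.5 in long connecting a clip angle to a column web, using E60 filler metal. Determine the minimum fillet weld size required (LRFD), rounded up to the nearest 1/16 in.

E60XX → F_EXX = 60 ksi.
Total weld length L = 29 in.
Required throat t_e = P_u / (φ × 0.6 F_EXX × L) = 256 / (0.75 × 0.6 × 60 × 29) = 0.3269 in.
Required leg w = t_e / 0.707 = 0.4624 in → use 1/2 in.

w = 1/2 in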